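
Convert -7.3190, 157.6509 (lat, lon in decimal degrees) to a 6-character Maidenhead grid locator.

QI82tq

Offset from 180°W / 90°S: lon 337.6509°, lat 82.6810°.
Field (20°×10°, letters A–R): 337.6509/20 → 16 → Q, 82.6810/10 → 8 → I; chars QI.
Square (2°×1°, digits 0–9): 17.6509/2 → 8, 2.6810/1 → 2; chars 82.
Subsquare (5′×2.5′, letters a–x): 1.6509/0.0833333 → 19 → t, 0.6810/0.0416667 → 16 → q; chars tq.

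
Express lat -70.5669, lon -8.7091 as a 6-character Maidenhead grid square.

Add 180° to longitude and 90° to latitude: 171.2909, 19.4331.
Field: lon ⌊171.2909/20⌋ = 8 → I; lat ⌊19.4331/10⌋ = 1 → B.
Square: lon ⌊11.2909/2⌋ = 5; lat ⌊9.4331/1⌋ = 9.
Subsquare: lon ⌊1.2909/0.0833333⌋ = 15 → p; lat ⌊0.4331/0.0416667⌋ = 10 → k.

IB59pk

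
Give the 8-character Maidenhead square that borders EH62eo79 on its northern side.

Latitude extended square 9; +1 → 10, wraps to 0, carry into subsquare.
Latitude subsquare o = 14; +1 → 15 = p.
The longitude characters are unchanged.

EH62ep70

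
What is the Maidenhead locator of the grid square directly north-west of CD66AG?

Longitude subsquare a = 0; −1 → -1, wraps to 23 = x, carry into square.
Longitude square 6; −1 → 5.
Latitude subsquare g = 6; +1 → 7 = h.

CD56xh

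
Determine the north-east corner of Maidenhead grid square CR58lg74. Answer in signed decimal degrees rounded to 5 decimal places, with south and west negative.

88.27083, -129.01667

Field C=2, R=17: +2·20° lon, +17·10° lat → SW at lon -140°, lat 80°.
Square 5, 8: +5·2° lon, +8·1° lat → SW at lon -130°, lat 88°.
Subsquare l=11, g=6: +11·0.0833333° lon, +6·0.0416667° lat → SW at lon -129.083°, lat 88.25°.
Extended square 7, 4: +7·0.00833333° lon, +4·0.00416667° lat → SW at lon -129.025°, lat 88.2667°.
Cell spans 0.00833333° lon × 0.00416667° lat. NE corner is SW corner plus one full cell.
latitude 88.27083, longitude -129.01667.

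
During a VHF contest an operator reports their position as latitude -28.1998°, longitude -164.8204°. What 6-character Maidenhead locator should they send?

Shift to the Maidenhead origin (180°W, 90°S): lon 15.1796, lat 61.8002.
Field: 15.1796/20 → 0 → A, 61.8002/10 → 6 → G; chars AG.
Square: 15.1796/2 → 7, 1.8002/1 → 1; chars 71.
Subsquare: 1.1796/0.0833333 → 14 → o, 0.8002/0.0416667 → 19 → t; chars ot.

AG71ot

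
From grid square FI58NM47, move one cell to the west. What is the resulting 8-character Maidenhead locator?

FI58nm37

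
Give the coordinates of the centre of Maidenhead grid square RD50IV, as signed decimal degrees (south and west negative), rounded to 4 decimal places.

Field R=17, D=3: +17·20° lon, +3·10° lat → SW at lon 160°, lat -60°.
Square 5, 0: +5·2° lon, +0·1° lat → SW at lon 170°, lat -60°.
Subsquare i=8, v=21: +8·0.0833333° lon, +21·0.0416667° lat → SW at lon 170.667°, lat -59.125°.
Cell spans 0.0833333° lon × 0.0416667° lat. Centre is SW corner plus half of each.
latitude -59.1042, longitude 170.7083.

-59.1042, 170.7083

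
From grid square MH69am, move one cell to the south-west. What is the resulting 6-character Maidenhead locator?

Longitude subsquare a = 0; −1 → -1, wraps to 23 = x, carry into square.
Longitude square 6; −1 → 5.
Latitude subsquare m = 12; −1 → 11 = l.

MH59xl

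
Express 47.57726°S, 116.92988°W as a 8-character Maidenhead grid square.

Add 180° to longitude and 90° to latitude: 63.07012, 42.42274.
Field: 63.07012/20 → 3 → D, 42.42274/10 → 4 → E; chars DE.
Square: 3.07012/2 → 1, 2.42274/1 → 2; chars 12.
Subsquare: 1.07012/0.0833333 → 12 → m, 0.42274/0.0416667 → 10 → k; chars mk.
Extended square: 0.07012/0.00833333 → 8, 0.00607/0.00416667 → 1; chars 81.

DE12mk81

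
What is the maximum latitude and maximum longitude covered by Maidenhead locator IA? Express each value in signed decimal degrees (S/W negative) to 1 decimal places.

-80.0, 0.0

Field I=8, A=0: +8·20° lon, +0·10° lat → SW at lon -20°, lat -90°.
Cell spans 20° lon × 10° lat. NE corner is SW corner plus one full cell.
latitude -80.0, longitude 0.0.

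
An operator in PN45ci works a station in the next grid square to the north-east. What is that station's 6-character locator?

Longitude subsquare c = 2; +1 → 3 = d.
Latitude subsquare i = 8; +1 → 9 = j.

PN45dj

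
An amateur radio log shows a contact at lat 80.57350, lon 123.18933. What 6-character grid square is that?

PR10on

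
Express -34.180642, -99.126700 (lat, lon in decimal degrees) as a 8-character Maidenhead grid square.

Offset from 180°W / 90°S: lon 80.87330°, lat 55.81936°.
Field: 80.87330/20 → 4 → E, 55.81936/10 → 5 → F; chars EF.
Square: 0.87330/2 → 0, 5.81936/1 → 5; chars 05.
Subsquare: 0.87330/0.0833333 → 10 → k, 0.81936/0.0416667 → 19 → t; chars kt.
Extended square: 0.03997/0.00833333 → 4, 0.02769/0.00416667 → 6; chars 46.

EF05kt46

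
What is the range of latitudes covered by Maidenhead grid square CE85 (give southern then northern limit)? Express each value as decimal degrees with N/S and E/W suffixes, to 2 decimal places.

45.00° S, 44.00° S

Field C=2, E=4: +2·20° lon, +4·10° lat → SW at lon -140°, lat -50°.
Square 8, 5: +8·2° lon, +5·1° lat → SW at lon -124°, lat -45°.
Cell spans 2° lon × 1° lat.
south 45.00° S, north 44.00° S.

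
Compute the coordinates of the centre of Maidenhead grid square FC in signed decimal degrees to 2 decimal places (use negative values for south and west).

-65.00, -70.00

Field F=5, C=2: +5·20° lon, +2·10° lat → SW at lon -80°, lat -70°.
Cell spans 20° lon × 10° lat. Centre is SW corner plus half of each.
latitude -65.00, longitude -70.00.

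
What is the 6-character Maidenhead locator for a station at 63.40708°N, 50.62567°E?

Shift to the Maidenhead origin (180°W, 90°S): lon 230.6257, lat 153.4071.
Field (20°×10°, letters A–R): 230.6257/20 → 11 → L, 153.4071/10 → 15 → P; chars LP.
Square (2°×1°, digits 0–9): 10.6257/2 → 5, 3.4071/1 → 3; chars 53.
Subsquare (5′×2.5′, letters a–x): 0.6257/0.0833333 → 7 → h, 0.4071/0.0416667 → 9 → j; chars hj.

LP53hj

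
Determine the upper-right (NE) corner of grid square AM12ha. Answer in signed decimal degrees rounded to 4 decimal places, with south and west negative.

Field A=0, M=12: +0·20° lon, +12·10° lat → SW at lon -180°, lat 30°.
Square 1, 2: +1·2° lon, +2·1° lat → SW at lon -178°, lat 32°.
Subsquare h=7, a=0: +7·0.0833333° lon, +0·0.0416667° lat → SW at lon -177.417°, lat 32°.
Cell spans 0.0833333° lon × 0.0416667° lat. NE corner is SW corner plus one full cell.
latitude 32.0417, longitude -177.3333.

32.0417, -177.3333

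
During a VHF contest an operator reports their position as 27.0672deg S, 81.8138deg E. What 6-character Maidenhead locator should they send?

NG02vw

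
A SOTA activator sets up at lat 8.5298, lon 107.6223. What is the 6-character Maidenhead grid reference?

Shift to the Maidenhead origin (180°W, 90°S): lon 287.6223, lat 98.5298.
Field: lon ⌊287.6223/20⌋ = 14 → O; lat ⌊98.5298/10⌋ = 9 → J.
Square: lon ⌊7.6223/2⌋ = 3; lat ⌊8.5298/1⌋ = 8.
Subsquare: lon ⌊1.6223/0.0833333⌋ = 19 → t; lat ⌊0.5298/0.0416667⌋ = 12 → m.

OJ38tm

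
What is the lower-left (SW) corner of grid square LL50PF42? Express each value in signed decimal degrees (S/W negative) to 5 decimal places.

20.21667, 51.28333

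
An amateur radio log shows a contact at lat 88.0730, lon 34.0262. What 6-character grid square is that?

Offset from 180°W / 90°S: lon 214.0262°, lat 178.0730°.
Field: 214.0262/20 → 10 → K, 178.0730/10 → 17 → R; chars KR.
Square: 14.0262/2 → 7, 8.0730/1 → 8; chars 78.
Subsquare: 0.0262/0.0833333 → 0 → a, 0.0730/0.0416667 → 1 → b; chars ab.

KR78ab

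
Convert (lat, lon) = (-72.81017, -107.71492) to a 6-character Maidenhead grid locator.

Offset from 180°W / 90°S: lon 72.2851°, lat 17.1898°.
Field: lon ⌊72.2851/20⌋ = 3 → D; lat ⌊17.1898/10⌋ = 1 → B.
Square: lon ⌊12.2851/2⌋ = 6; lat ⌊7.1898/1⌋ = 7.
Subsquare: lon ⌊0.2851/0.0833333⌋ = 3 → d; lat ⌊0.1898/0.0416667⌋ = 4 → e.

DB67de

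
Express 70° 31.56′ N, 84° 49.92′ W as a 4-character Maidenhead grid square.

Shift to the Maidenhead origin (180°W, 90°S): lon 95.17, lat 160.53.
Field: 95.17/20 → 4 → E, 160.53/10 → 16 → Q; chars EQ.
Square: 15.17/2 → 7, 0.53/1 → 0; chars 70.

EQ70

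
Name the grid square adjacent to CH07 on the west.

Longitude square 0; −1 → -1, wraps to 9, carry into field.
Longitude field C = 2; −1 → 1 = B.
The latitude characters are unchanged.

BH97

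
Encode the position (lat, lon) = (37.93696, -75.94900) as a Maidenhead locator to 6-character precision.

FM27aw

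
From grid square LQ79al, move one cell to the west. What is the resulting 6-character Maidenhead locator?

LQ69xl

Longitude subsquare a = 0; −1 → -1, wraps to 23 = x, carry into square.
Longitude square 7; −1 → 6.
The latitude characters are unchanged.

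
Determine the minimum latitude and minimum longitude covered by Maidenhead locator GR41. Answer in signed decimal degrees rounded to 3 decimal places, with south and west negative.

Field G=6, R=17: +6·20° lon, +17·10° lat → SW at lon -60°, lat 80°.
Square 4, 1: +4·2° lon, +1·1° lat → SW at lon -52°, lat 81°.
latitude 81.000, longitude -52.000.

81.000, -52.000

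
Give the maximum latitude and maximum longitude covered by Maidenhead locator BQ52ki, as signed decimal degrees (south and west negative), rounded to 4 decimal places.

Field B=1, Q=16: +1·20° lon, +16·10° lat → SW at lon -160°, lat 70°.
Square 5, 2: +5·2° lon, +2·1° lat → SW at lon -150°, lat 72°.
Subsquare k=10, i=8: +10·0.0833333° lon, +8·0.0416667° lat → SW at lon -149.167°, lat 72.3333°.
Cell spans 0.0833333° lon × 0.0416667° lat. NE corner is SW corner plus one full cell.
latitude 72.3750, longitude -149.0833.

72.3750, -149.0833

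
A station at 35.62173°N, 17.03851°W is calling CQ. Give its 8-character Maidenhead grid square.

IM15lo59

Add 180° to longitude and 90° to latitude: 162.96149, 125.62173.
Field: lon ⌊162.96149/20⌋ = 8 → I; lat ⌊125.62173/10⌋ = 12 → M.
Square: lon ⌊2.96149/2⌋ = 1; lat ⌊5.62173/1⌋ = 5.
Subsquare: lon ⌊0.96149/0.0833333⌋ = 11 → l; lat ⌊0.62173/0.0416667⌋ = 14 → o.
Extended square: lon ⌊0.04482/0.00833333⌋ = 5; lat ⌊0.03840/0.00416667⌋ = 9.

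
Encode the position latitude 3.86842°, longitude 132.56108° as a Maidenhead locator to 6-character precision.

Offset from 180°W / 90°S: lon 312.5611°, lat 93.8684°.
Field: 312.5611/20 → 15 → P, 93.8684/10 → 9 → J; chars PJ.
Square: 12.5611/2 → 6, 3.8684/1 → 3; chars 63.
Subsquare: 0.5611/0.0833333 → 6 → g, 0.8684/0.0416667 → 20 → u; chars gu.

PJ63gu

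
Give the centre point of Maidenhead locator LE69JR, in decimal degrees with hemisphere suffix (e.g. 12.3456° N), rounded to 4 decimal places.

Field L=11, E=4: +11·20° lon, +4·10° lat → SW at lon 40°, lat -50°.
Square 6, 9: +6·2° lon, +9·1° lat → SW at lon 52°, lat -41°.
Subsquare j=9, r=17: +9·0.0833333° lon, +17·0.0416667° lat → SW at lon 52.75°, lat -40.2917°.
Cell spans 0.0833333° lon × 0.0416667° lat. Centre is SW corner plus half of each.
latitude 40.2708° S, longitude 52.7917° E.

40.2708° S, 52.7917° E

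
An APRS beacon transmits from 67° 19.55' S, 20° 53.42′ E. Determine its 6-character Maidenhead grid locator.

KC02kq

Offset from 180°W / 90°S: lon 200.8903°, lat 22.6742°.
Field (20°×10°, letters A–R): lon ⌊200.8903/20⌋ = 10 → K; lat ⌊22.6742/10⌋ = 2 → C.
Square (2°×1°, digits 0–9): lon ⌊0.8903/2⌋ = 0; lat ⌊2.6742/1⌋ = 2.
Subsquare (5′×2.5′, letters a–x): lon ⌊0.8903/0.0833333⌋ = 10 → k; lat ⌊0.6742/0.0416667⌋ = 16 → q.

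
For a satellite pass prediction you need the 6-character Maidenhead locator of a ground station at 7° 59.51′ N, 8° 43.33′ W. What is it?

Offset from 180°W / 90°S: lon 171.2778°, lat 97.9918°.
Field: 171.2778/20 → 8 → I, 97.9918/10 → 9 → J; chars IJ.
Square: 11.2778/2 → 5, 7.9918/1 → 7; chars 57.
Subsquare: 1.2778/0.0833333 → 15 → p, 0.9918/0.0416667 → 23 → x; chars px.

IJ57px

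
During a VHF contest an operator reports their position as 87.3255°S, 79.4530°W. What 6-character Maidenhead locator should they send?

FA02gq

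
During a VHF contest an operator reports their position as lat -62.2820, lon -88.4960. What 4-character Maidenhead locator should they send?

Offset from 180°W / 90°S: lon 91.50°, lat 27.72°.
Field (20°×10°, letters A–R): lon ⌊91.50/20⌋ = 4 → E; lat ⌊27.72/10⌋ = 2 → C.
Square (2°×1°, digits 0–9): lon ⌊11.50/2⌋ = 5; lat ⌊7.72/1⌋ = 7.

EC57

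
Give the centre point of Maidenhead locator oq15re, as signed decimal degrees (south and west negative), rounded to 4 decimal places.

Field O=14, Q=16: +14·20° lon, +16·10° lat → SW at lon 100°, lat 70°.
Square 1, 5: +1·2° lon, +5·1° lat → SW at lon 102°, lat 75°.
Subsquare r=17, e=4: +17·0.0833333° lon, +4·0.0416667° lat → SW at lon 103.417°, lat 75.1667°.
Cell spans 0.0833333° lon × 0.0416667° lat. Centre is SW corner plus half of each.
latitude 75.1875, longitude 103.4583.

75.1875, 103.4583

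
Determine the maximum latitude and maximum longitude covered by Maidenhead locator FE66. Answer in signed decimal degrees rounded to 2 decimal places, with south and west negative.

-43.00, -66.00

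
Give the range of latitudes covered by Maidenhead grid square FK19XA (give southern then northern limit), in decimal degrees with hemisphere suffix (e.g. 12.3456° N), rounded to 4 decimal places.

Field F=5, K=10: +5·20° lon, +10·10° lat → SW at lon -80°, lat 10°.
Square 1, 9: +1·2° lon, +9·1° lat → SW at lon -78°, lat 19°.
Subsquare x=23, a=0: +23·0.0833333° lon, +0·0.0416667° lat → SW at lon -76.0833°, lat 19°.
Cell spans 0.0833333° lon × 0.0416667° lat.
south 19.0000° N, north 19.0417° N.

19.0000° N, 19.0417° N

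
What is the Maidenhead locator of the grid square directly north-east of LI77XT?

Longitude subsquare x = 23; +1 → 24, wraps to 0 = a, carry into square.
Longitude square 7; +1 → 8.
Latitude subsquare t = 19; +1 → 20 = u.

LI87au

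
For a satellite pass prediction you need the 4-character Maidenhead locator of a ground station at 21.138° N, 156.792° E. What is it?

QL81

Shift to the Maidenhead origin (180°W, 90°S): lon 336.79, lat 111.14.
Field: lon ⌊336.79/20⌋ = 16 → Q; lat ⌊111.14/10⌋ = 11 → L.
Square: lon ⌊16.79/2⌋ = 8; lat ⌊1.14/1⌋ = 1.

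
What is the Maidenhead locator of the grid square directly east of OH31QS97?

OH31rs07

Longitude extended square 9; +1 → 10, wraps to 0, carry into subsquare.
Longitude subsquare q = 16; +1 → 17 = r.
The latitude characters are unchanged.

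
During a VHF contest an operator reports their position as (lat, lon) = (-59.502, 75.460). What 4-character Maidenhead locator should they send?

Add 180° to longitude and 90° to latitude: 255.46, 30.50.
Field (20°×10°, letters A–R): lon ⌊255.46/20⌋ = 12 → M; lat ⌊30.50/10⌋ = 3 → D.
Square (2°×1°, digits 0–9): lon ⌊15.46/2⌋ = 7; lat ⌊0.50/1⌋ = 0.

MD70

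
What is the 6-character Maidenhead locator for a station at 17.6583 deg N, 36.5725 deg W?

HK17rp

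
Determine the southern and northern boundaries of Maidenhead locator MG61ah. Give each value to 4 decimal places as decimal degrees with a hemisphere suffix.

28.7083° S, 28.6667° S

Field M=12, G=6: +12·20° lon, +6·10° lat → SW at lon 60°, lat -30°.
Square 6, 1: +6·2° lon, +1·1° lat → SW at lon 72°, lat -29°.
Subsquare a=0, h=7: +0·0.0833333° lon, +7·0.0416667° lat → SW at lon 72°, lat -28.7083°.
Cell spans 0.0833333° lon × 0.0416667° lat.
south 28.7083° S, north 28.6667° S.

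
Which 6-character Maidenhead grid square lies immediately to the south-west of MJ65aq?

MJ55xp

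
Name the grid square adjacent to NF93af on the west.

Longitude subsquare a = 0; −1 → -1, wraps to 23 = x, carry into square.
Longitude square 9; −1 → 8.
The latitude characters are unchanged.

NF83xf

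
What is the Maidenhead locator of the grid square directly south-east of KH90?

LG09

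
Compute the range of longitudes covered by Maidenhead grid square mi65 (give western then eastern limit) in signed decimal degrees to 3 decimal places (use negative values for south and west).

72.000, 74.000

Field M=12, I=8: +12·20° lon, +8·10° lat → SW at lon 60°, lat -10°.
Square 6, 5: +6·2° lon, +5·1° lat → SW at lon 72°, lat -5°.
Cell spans 2° lon × 1° lat.
west 72.000, east 74.000.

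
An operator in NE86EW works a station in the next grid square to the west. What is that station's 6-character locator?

NE86dw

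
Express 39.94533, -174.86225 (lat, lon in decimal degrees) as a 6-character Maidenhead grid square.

AM29nw

Shift to the Maidenhead origin (180°W, 90°S): lon 5.1378, lat 129.9453.
Field: lon ⌊5.1378/20⌋ = 0 → A; lat ⌊129.9453/10⌋ = 12 → M.
Square: lon ⌊5.1378/2⌋ = 2; lat ⌊9.9453/1⌋ = 9.
Subsquare: lon ⌊1.1378/0.0833333⌋ = 13 → n; lat ⌊0.9453/0.0416667⌋ = 22 → w.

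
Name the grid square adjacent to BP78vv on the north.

Latitude subsquare v = 21; +1 → 22 = w.
The longitude characters are unchanged.

BP78vw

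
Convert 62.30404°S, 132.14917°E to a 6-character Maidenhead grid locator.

PC67bq

Shift to the Maidenhead origin (180°W, 90°S): lon 312.1492, lat 27.6960.
Field: lon ⌊312.1492/20⌋ = 15 → P; lat ⌊27.6960/10⌋ = 2 → C.
Square: lon ⌊12.1492/2⌋ = 6; lat ⌊7.6960/1⌋ = 7.
Subsquare: lon ⌊0.1492/0.0833333⌋ = 1 → b; lat ⌊0.6960/0.0416667⌋ = 16 → q.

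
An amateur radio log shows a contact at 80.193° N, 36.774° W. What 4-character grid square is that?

HR10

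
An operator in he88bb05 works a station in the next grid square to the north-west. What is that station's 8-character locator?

Longitude extended square 0; −1 → -1, wraps to 9, carry into subsquare.
Longitude subsquare b = 1; −1 → 0 = a.
Latitude extended square 5; +1 → 6.

HE88ab96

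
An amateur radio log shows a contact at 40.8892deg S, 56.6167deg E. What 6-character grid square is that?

LE89hc

Offset from 180°W / 90°S: lon 236.6167°, lat 49.1108°.
Field (20°×10°, letters A–R): 236.6167/20 → 11 → L, 49.1108/10 → 4 → E; chars LE.
Square (2°×1°, digits 0–9): 16.6167/2 → 8, 9.1108/1 → 9; chars 89.
Subsquare (5′×2.5′, letters a–x): 0.6167/0.0833333 → 7 → h, 0.1108/0.0416667 → 2 → c; chars hc.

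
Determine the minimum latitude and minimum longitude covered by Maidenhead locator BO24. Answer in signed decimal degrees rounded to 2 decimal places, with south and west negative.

54.00, -156.00

Field B=1, O=14: +1·20° lon, +14·10° lat → SW at lon -160°, lat 50°.
Square 2, 4: +2·2° lon, +4·1° lat → SW at lon -156°, lat 54°.
latitude 54.00, longitude -156.00.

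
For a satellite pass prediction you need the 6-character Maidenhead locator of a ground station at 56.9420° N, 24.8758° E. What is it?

Shift to the Maidenhead origin (180°W, 90°S): lon 204.8758, lat 146.9420.
Field (20°×10°, letters A–R): lon ⌊204.8758/20⌋ = 10 → K; lat ⌊146.9420/10⌋ = 14 → O.
Square (2°×1°, digits 0–9): lon ⌊4.8758/2⌋ = 2; lat ⌊6.9420/1⌋ = 6.
Subsquare (5′×2.5′, letters a–x): lon ⌊0.8758/0.0833333⌋ = 10 → k; lat ⌊0.9420/0.0416667⌋ = 22 → w.

KO26kw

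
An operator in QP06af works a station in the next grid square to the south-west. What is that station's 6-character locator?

PP96xe

Longitude subsquare a = 0; −1 → -1, wraps to 23 = x, carry into square.
Longitude square 0; −1 → -1, wraps to 9, carry into field.
Longitude field Q = 16; −1 → 15 = P.
Latitude subsquare f = 5; −1 → 4 = e.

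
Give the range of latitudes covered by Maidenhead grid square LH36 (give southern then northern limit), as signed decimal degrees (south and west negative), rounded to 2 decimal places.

Field L=11, H=7: +11·20° lon, +7·10° lat → SW at lon 40°, lat -20°.
Square 3, 6: +3·2° lon, +6·1° lat → SW at lon 46°, lat -14°.
Cell spans 2° lon × 1° lat.
south -14.00, north -13.00.

-14.00, -13.00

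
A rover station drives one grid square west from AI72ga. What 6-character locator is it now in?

AI72fa

Longitude subsquare g = 6; −1 → 5 = f.
The latitude characters are unchanged.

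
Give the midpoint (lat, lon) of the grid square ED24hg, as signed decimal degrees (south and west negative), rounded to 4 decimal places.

-55.7292, -95.3750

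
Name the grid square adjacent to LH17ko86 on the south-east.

LH17ko95

Longitude extended square 8; +1 → 9.
Latitude extended square 6; −1 → 5.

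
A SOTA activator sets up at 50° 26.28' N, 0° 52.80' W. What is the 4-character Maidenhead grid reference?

IO90

Shift to the Maidenhead origin (180°W, 90°S): lon 179.12, lat 140.44.
Field: lon ⌊179.12/20⌋ = 8 → I; lat ⌊140.44/10⌋ = 14 → O.
Square: lon ⌊19.12/2⌋ = 9; lat ⌊0.44/1⌋ = 0.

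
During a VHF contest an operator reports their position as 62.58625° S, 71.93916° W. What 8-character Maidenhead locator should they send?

Shift to the Maidenhead origin (180°W, 90°S): lon 108.06084, lat 27.41375.
Field: 108.06084/20 → 5 → F, 27.41375/10 → 2 → C; chars FC.
Square: 8.06084/2 → 4, 7.41375/1 → 7; chars 47.
Subsquare: 0.06084/0.0833333 → 0 → a, 0.41375/0.0416667 → 9 → j; chars aj.
Extended square: 0.06084/0.00833333 → 7, 0.03875/0.00416667 → 9; chars 79.

FC47aj79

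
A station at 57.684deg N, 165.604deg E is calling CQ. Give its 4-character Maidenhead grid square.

RO27

Offset from 180°W / 90°S: lon 345.60°, lat 147.68°.
Field: 345.60/20 → 17 → R, 147.68/10 → 14 → O; chars RO.
Square: 5.60/2 → 2, 7.68/1 → 7; chars 27.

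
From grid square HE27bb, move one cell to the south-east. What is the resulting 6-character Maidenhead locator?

HE27ca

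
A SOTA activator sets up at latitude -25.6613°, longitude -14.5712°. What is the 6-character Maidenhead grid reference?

IG24ri

Shift to the Maidenhead origin (180°W, 90°S): lon 165.4288, lat 64.3387.
Field (20°×10°, letters A–R): 165.4288/20 → 8 → I, 64.3387/10 → 6 → G; chars IG.
Square (2°×1°, digits 0–9): 5.4288/2 → 2, 4.3387/1 → 4; chars 24.
Subsquare (5′×2.5′, letters a–x): 1.4288/0.0833333 → 17 → r, 0.3387/0.0416667 → 8 → i; chars ri.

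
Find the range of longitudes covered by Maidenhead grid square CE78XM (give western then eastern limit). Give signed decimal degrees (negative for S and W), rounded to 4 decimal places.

-124.0833, -124.0000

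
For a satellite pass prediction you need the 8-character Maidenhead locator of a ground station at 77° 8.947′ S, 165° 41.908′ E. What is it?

Offset from 180°W / 90°S: lon 345.69847°, lat 12.85088°.
Field: lon ⌊345.69847/20⌋ = 17 → R; lat ⌊12.85088/10⌋ = 1 → B.
Square: lon ⌊5.69847/2⌋ = 2; lat ⌊2.85088/1⌋ = 2.
Subsquare: lon ⌊1.69847/0.0833333⌋ = 20 → u; lat ⌊0.85088/0.0416667⌋ = 20 → u.
Extended square: lon ⌊0.03180/0.00833333⌋ = 3; lat ⌊0.01755/0.00416667⌋ = 4.

RB22uu34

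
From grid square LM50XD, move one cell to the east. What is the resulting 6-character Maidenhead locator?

Longitude subsquare x = 23; +1 → 24, wraps to 0 = a, carry into square.
Longitude square 5; +1 → 6.
The latitude characters are unchanged.

LM60ad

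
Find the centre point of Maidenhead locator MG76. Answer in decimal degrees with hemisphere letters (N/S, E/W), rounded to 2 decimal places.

23.50° S, 75.00° E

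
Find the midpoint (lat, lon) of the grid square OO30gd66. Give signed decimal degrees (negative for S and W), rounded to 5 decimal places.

50.15208, 106.55417

Field O=14, O=14: +14·20° lon, +14·10° lat → SW at lon 100°, lat 50°.
Square 3, 0: +3·2° lon, +0·1° lat → SW at lon 106°, lat 50°.
Subsquare g=6, d=3: +6·0.0833333° lon, +3·0.0416667° lat → SW at lon 106.5°, lat 50.125°.
Extended square 6, 6: +6·0.00833333° lon, +6·0.00416667° lat → SW at lon 106.55°, lat 50.15°.
Cell spans 0.00833333° lon × 0.00416667° lat. Centre is SW corner plus half of each.
latitude 50.15208, longitude 106.55417.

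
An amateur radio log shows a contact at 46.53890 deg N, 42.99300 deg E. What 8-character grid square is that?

LN16lm99

Add 180° to longitude and 90° to latitude: 222.99300, 136.53890.
Field (20°×10°, letters A–R): lon ⌊222.99300/20⌋ = 11 → L; lat ⌊136.53890/10⌋ = 13 → N.
Square (2°×1°, digits 0–9): lon ⌊2.99300/2⌋ = 1; lat ⌊6.53890/1⌋ = 6.
Subsquare (5′×2.5′, letters a–x): lon ⌊0.99300/0.0833333⌋ = 11 → l; lat ⌊0.53890/0.0416667⌋ = 12 → m.
Extended square (30″×15″, digits 0–9): lon ⌊0.07633/0.00833333⌋ = 9; lat ⌊0.03890/0.00416667⌋ = 9.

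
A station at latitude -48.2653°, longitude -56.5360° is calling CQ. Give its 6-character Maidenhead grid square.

GE11rr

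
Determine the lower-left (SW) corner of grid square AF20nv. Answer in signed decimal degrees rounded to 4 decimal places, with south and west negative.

Field A=0, F=5: +0·20° lon, +5·10° lat → SW at lon -180°, lat -40°.
Square 2, 0: +2·2° lon, +0·1° lat → SW at lon -176°, lat -40°.
Subsquare n=13, v=21: +13·0.0833333° lon, +21·0.0416667° lat → SW at lon -174.917°, lat -39.125°.
latitude -39.1250, longitude -174.9167.

-39.1250, -174.9167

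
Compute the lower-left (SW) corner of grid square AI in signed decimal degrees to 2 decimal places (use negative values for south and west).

Field A=0, I=8: +0·20° lon, +8·10° lat → SW at lon -180°, lat -10°.
latitude -10.00, longitude -180.00.

-10.00, -180.00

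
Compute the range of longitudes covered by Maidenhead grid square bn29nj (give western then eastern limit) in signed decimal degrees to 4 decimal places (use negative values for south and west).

Field B=1, N=13: +1·20° lon, +13·10° lat → SW at lon -160°, lat 40°.
Square 2, 9: +2·2° lon, +9·1° lat → SW at lon -156°, lat 49°.
Subsquare n=13, j=9: +13·0.0833333° lon, +9·0.0416667° lat → SW at lon -154.917°, lat 49.375°.
Cell spans 0.0833333° lon × 0.0416667° lat.
west -154.9167, east -154.8333.

-154.9167, -154.8333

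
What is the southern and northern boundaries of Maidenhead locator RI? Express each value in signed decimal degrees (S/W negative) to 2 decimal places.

Field R=17, I=8: +17·20° lon, +8·10° lat → SW at lon 160°, lat -10°.
Cell spans 20° lon × 10° lat.
south -10.00, north 0.00.

-10.00, 0.00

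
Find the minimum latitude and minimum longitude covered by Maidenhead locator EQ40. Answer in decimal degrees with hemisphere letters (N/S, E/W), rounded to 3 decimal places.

70.000° N, 92.000° W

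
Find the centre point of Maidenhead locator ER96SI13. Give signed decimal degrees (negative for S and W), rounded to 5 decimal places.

Field E=4, R=17: +4·20° lon, +17·10° lat → SW at lon -100°, lat 80°.
Square 9, 6: +9·2° lon, +6·1° lat → SW at lon -82°, lat 86°.
Subsquare s=18, i=8: +18·0.0833333° lon, +8·0.0416667° lat → SW at lon -80.5°, lat 86.3333°.
Extended square 1, 3: +1·0.00833333° lon, +3·0.00416667° lat → SW at lon -80.4917°, lat 86.3458°.
Cell spans 0.00833333° lon × 0.00416667° lat. Centre is SW corner plus half of each.
latitude 86.34792, longitude -80.48750.

86.34792, -80.48750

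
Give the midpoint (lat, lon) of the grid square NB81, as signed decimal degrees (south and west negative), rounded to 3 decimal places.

-78.500, 97.000

Field N=13, B=1: +13·20° lon, +1·10° lat → SW at lon 80°, lat -80°.
Square 8, 1: +8·2° lon, +1·1° lat → SW at lon 96°, lat -79°.
Cell spans 2° lon × 1° lat. Centre is SW corner plus half of each.
latitude -78.500, longitude 97.000.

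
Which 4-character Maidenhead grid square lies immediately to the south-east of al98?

Longitude square 9; +1 → 10, wraps to 0, carry into field.
Longitude field A = 0; +1 → 1 = B.
Latitude square 8; −1 → 7.

BL07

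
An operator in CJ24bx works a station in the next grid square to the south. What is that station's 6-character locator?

CJ24bw

Latitude subsquare x = 23; −1 → 22 = w.
The longitude characters are unchanged.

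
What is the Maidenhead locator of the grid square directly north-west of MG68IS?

MG68ht

Longitude subsquare i = 8; −1 → 7 = h.
Latitude subsquare s = 18; +1 → 19 = t.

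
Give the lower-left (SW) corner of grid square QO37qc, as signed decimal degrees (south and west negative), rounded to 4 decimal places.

57.0833, 147.3333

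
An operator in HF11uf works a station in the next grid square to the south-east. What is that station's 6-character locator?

HF11ve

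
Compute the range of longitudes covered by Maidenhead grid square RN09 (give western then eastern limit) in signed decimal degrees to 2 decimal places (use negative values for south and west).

160.00, 162.00

Field R=17, N=13: +17·20° lon, +13·10° lat → SW at lon 160°, lat 40°.
Square 0, 9: +0·2° lon, +9·1° lat → SW at lon 160°, lat 49°.
Cell spans 2° lon × 1° lat.
west 160.00, east 162.00.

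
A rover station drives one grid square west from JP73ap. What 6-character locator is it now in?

Longitude subsquare a = 0; −1 → -1, wraps to 23 = x, carry into square.
Longitude square 7; −1 → 6.
The latitude characters are unchanged.

JP63xp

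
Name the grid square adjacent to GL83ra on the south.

GL82rx

Latitude subsquare a = 0; −1 → -1, wraps to 23 = x, carry into square.
Latitude square 3; −1 → 2.
The longitude characters are unchanged.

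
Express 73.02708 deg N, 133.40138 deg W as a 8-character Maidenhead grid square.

CQ33ha16

Offset from 180°W / 90°S: lon 46.59862°, lat 163.02708°.
Field: 46.59862/20 → 2 → C, 163.02708/10 → 16 → Q; chars CQ.
Square: 6.59862/2 → 3, 3.02708/1 → 3; chars 33.
Subsquare: 0.59862/0.0833333 → 7 → h, 0.02708/0.0416667 → 0 → a; chars ha.
Extended square: 0.01529/0.00833333 → 1, 0.02708/0.00416667 → 6; chars 16.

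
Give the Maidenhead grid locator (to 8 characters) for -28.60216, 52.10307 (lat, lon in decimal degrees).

LG61bj25

Offset from 180°W / 90°S: lon 232.10307°, lat 61.39784°.
Field: 232.10307/20 → 11 → L, 61.39784/10 → 6 → G; chars LG.
Square: 12.10307/2 → 6, 1.39784/1 → 1; chars 61.
Subsquare: 0.10307/0.0833333 → 1 → b, 0.39784/0.0416667 → 9 → j; chars bj.
Extended square: 0.01974/0.00833333 → 2, 0.02284/0.00416667 → 5; chars 25.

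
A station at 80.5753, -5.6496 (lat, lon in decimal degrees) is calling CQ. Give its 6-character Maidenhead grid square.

Add 180° to longitude and 90° to latitude: 174.3504, 170.5753.
Field: 174.3504/20 → 8 → I, 170.5753/10 → 17 → R; chars IR.
Square: 14.3504/2 → 7, 0.5753/1 → 0; chars 70.
Subsquare: 0.3504/0.0833333 → 4 → e, 0.5753/0.0416667 → 13 → n; chars en.

IR70en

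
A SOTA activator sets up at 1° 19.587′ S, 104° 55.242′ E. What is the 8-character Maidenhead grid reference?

Shift to the Maidenhead origin (180°W, 90°S): lon 284.92070, lat 88.67355.
Field (20°×10°, letters A–R): 284.92070/20 → 14 → O, 88.67355/10 → 8 → I; chars OI.
Square (2°×1°, digits 0–9): 4.92070/2 → 2, 8.67355/1 → 8; chars 28.
Subsquare (5′×2.5′, letters a–x): 0.92070/0.0833333 → 11 → l, 0.67355/0.0416667 → 16 → q; chars lq.
Extended square (30″×15″, digits 0–9): 0.00403/0.00833333 → 0, 0.00688/0.00416667 → 1; chars 01.

OI28lq01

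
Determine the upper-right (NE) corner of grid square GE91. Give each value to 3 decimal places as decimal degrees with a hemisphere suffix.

48.000° S, 40.000° W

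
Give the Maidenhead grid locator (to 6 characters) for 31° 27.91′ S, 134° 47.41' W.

CF28om

Shift to the Maidenhead origin (180°W, 90°S): lon 45.2098, lat 58.5348.
Field: 45.2098/20 → 2 → C, 58.5348/10 → 5 → F; chars CF.
Square: 5.2098/2 → 2, 8.5348/1 → 8; chars 28.
Subsquare: 1.2098/0.0833333 → 14 → o, 0.5348/0.0416667 → 12 → m; chars om.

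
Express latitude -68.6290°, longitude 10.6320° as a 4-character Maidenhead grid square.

JC51

Offset from 180°W / 90°S: lon 190.63°, lat 21.37°.
Field: 190.63/20 → 9 → J, 21.37/10 → 2 → C; chars JC.
Square: 10.63/2 → 5, 1.37/1 → 1; chars 51.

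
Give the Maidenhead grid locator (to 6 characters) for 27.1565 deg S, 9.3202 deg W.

Add 180° to longitude and 90° to latitude: 170.6798, 62.8435.
Field: 170.6798/20 → 8 → I, 62.8435/10 → 6 → G; chars IG.
Square: 10.6798/2 → 5, 2.8435/1 → 2; chars 52.
Subsquare: 0.6798/0.0833333 → 8 → i, 0.8435/0.0416667 → 20 → u; chars iu.

IG52iu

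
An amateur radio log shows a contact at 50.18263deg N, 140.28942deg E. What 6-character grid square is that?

QO00de

Shift to the Maidenhead origin (180°W, 90°S): lon 320.2894, lat 140.1826.
Field (20°×10°, letters A–R): 320.2894/20 → 16 → Q, 140.1826/10 → 14 → O; chars QO.
Square (2°×1°, digits 0–9): 0.2894/2 → 0, 0.1826/1 → 0; chars 00.
Subsquare (5′×2.5′, letters a–x): 0.2894/0.0833333 → 3 → d, 0.1826/0.0416667 → 4 → e; chars de.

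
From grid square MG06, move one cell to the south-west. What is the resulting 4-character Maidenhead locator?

Longitude square 0; −1 → -1, wraps to 9, carry into field.
Longitude field M = 12; −1 → 11 = L.
Latitude square 6; −1 → 5.

LG95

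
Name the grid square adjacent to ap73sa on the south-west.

Longitude subsquare s = 18; −1 → 17 = r.
Latitude subsquare a = 0; −1 → -1, wraps to 23 = x, carry into square.
Latitude square 3; −1 → 2.

AP72rx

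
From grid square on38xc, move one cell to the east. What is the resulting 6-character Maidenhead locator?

Longitude subsquare x = 23; +1 → 24, wraps to 0 = a, carry into square.
Longitude square 3; +1 → 4.
The latitude characters are unchanged.

ON48ac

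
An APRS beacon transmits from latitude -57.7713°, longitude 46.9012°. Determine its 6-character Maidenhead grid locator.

Shift to the Maidenhead origin (180°W, 90°S): lon 226.9012, lat 32.2287.
Field: lon ⌊226.9012/20⌋ = 11 → L; lat ⌊32.2287/10⌋ = 3 → D.
Square: lon ⌊6.9012/2⌋ = 3; lat ⌊2.2287/1⌋ = 2.
Subsquare: lon ⌊0.9012/0.0833333⌋ = 10 → k; lat ⌊0.2287/0.0416667⌋ = 5 → f.

LD32kf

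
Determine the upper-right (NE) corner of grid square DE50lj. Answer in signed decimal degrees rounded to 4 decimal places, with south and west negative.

-49.5833, -109.0000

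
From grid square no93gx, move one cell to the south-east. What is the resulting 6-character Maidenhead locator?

NO93hw

Longitude subsquare g = 6; +1 → 7 = h.
Latitude subsquare x = 23; −1 → 22 = w.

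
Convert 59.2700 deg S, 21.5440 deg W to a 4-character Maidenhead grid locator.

HD90

Offset from 180°W / 90°S: lon 158.46°, lat 30.73°.
Field: lon ⌊158.46/20⌋ = 7 → H; lat ⌊30.73/10⌋ = 3 → D.
Square: lon ⌊18.46/2⌋ = 9; lat ⌊0.73/1⌋ = 0.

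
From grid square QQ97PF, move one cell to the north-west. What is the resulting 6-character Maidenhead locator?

Longitude subsquare p = 15; −1 → 14 = o.
Latitude subsquare f = 5; +1 → 6 = g.

QQ97og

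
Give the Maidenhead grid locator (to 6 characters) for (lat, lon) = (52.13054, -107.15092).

DO62kd

Add 180° to longitude and 90° to latitude: 72.8491, 142.1305.
Field: lon ⌊72.8491/20⌋ = 3 → D; lat ⌊142.1305/10⌋ = 14 → O.
Square: lon ⌊12.8491/2⌋ = 6; lat ⌊2.1305/1⌋ = 2.
Subsquare: lon ⌊0.8491/0.0833333⌋ = 10 → k; lat ⌊0.1305/0.0416667⌋ = 3 → d.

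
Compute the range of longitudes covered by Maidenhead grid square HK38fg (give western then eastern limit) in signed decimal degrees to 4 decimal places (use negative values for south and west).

Field H=7, K=10: +7·20° lon, +10·10° lat → SW at lon -40°, lat 10°.
Square 3, 8: +3·2° lon, +8·1° lat → SW at lon -34°, lat 18°.
Subsquare f=5, g=6: +5·0.0833333° lon, +6·0.0416667° lat → SW at lon -33.5833°, lat 18.25°.
Cell spans 0.0833333° lon × 0.0416667° lat.
west -33.5833, east -33.5000.

-33.5833, -33.5000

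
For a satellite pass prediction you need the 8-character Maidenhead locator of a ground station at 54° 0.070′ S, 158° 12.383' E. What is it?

Add 180° to longitude and 90° to latitude: 338.20638, 35.99883.
Field: 338.20638/20 → 16 → Q, 35.99883/10 → 3 → D; chars QD.
Square: 18.20638/2 → 9, 5.99883/1 → 5; chars 95.
Subsquare: 0.20638/0.0833333 → 2 → c, 0.99883/0.0416667 → 23 → x; chars cx.
Extended square: 0.03972/0.00833333 → 4, 0.04050/0.00416667 → 9; chars 49.

QD95cx49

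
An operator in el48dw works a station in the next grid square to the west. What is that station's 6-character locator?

EL48cw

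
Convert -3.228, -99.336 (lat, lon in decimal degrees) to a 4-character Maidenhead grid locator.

EI06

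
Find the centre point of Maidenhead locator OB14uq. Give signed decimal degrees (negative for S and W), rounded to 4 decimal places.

Field O=14, B=1: +14·20° lon, +1·10° lat → SW at lon 100°, lat -80°.
Square 1, 4: +1·2° lon, +4·1° lat → SW at lon 102°, lat -76°.
Subsquare u=20, q=16: +20·0.0833333° lon, +16·0.0416667° lat → SW at lon 103.667°, lat -75.3333°.
Cell spans 0.0833333° lon × 0.0416667° lat. Centre is SW corner plus half of each.
latitude -75.3125, longitude 103.7083.

-75.3125, 103.7083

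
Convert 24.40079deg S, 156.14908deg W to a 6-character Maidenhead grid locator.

Offset from 180°W / 90°S: lon 23.8509°, lat 65.5992°.
Field (20°×10°, letters A–R): lon ⌊23.8509/20⌋ = 1 → B; lat ⌊65.5992/10⌋ = 6 → G.
Square (2°×1°, digits 0–9): lon ⌊3.8509/2⌋ = 1; lat ⌊5.5992/1⌋ = 5.
Subsquare (5′×2.5′, letters a–x): lon ⌊1.8509/0.0833333⌋ = 22 → w; lat ⌊0.5992/0.0416667⌋ = 14 → o.

BG15wo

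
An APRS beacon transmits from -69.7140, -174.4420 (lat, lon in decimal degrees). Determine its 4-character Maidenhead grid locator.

AC20

Add 180° to longitude and 90° to latitude: 5.56, 20.29.
Field: lon ⌊5.56/20⌋ = 0 → A; lat ⌊20.29/10⌋ = 2 → C.
Square: lon ⌊5.56/2⌋ = 2; lat ⌊0.29/1⌋ = 0.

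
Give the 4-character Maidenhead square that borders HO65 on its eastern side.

Longitude square 6; +1 → 7.
The latitude characters are unchanged.

HO75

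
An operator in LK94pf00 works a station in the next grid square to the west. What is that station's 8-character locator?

Longitude extended square 0; −1 → -1, wraps to 9, carry into subsquare.
Longitude subsquare p = 15; −1 → 14 = o.
The latitude characters are unchanged.

LK94of90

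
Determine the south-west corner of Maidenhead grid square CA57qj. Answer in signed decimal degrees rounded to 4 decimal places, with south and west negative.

Field C=2, A=0: +2·20° lon, +0·10° lat → SW at lon -140°, lat -90°.
Square 5, 7: +5·2° lon, +7·1° lat → SW at lon -130°, lat -83°.
Subsquare q=16, j=9: +16·0.0833333° lon, +9·0.0416667° lat → SW at lon -128.667°, lat -82.625°.
latitude -82.6250, longitude -128.6667.

-82.6250, -128.6667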